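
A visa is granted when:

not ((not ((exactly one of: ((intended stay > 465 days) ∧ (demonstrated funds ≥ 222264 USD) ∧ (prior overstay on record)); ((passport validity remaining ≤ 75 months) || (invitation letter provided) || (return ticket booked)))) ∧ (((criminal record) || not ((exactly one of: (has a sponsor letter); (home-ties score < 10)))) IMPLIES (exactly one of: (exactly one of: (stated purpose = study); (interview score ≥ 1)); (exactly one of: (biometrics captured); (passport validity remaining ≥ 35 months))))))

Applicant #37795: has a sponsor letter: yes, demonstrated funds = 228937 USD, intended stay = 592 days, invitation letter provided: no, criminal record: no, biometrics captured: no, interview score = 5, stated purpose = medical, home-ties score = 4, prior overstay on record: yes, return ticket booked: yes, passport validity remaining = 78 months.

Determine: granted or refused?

Granted

Atomic conditions:
  intended stay > 465 days: 592 > 465 is true
  demonstrated funds ≥ 222264 USD: 228937 ≥ 222264 is true
  prior overstay on record: yes → true
  passport validity remaining ≤ 75 months: 78 ≤ 75 is false
  invitation letter provided: no → false
  return ticket booked: yes → true
  criminal record: no → false
  has a sponsor letter: yes → true
  home-ties score < 10: 4 < 10 is true
  stated purpose = study: medical == study is false
  interview score ≥ 1: 5 ≥ 1 is true
  biometrics captured: no → false
  passport validity remaining ≥ 35 months: 78 ≥ 35 is true
Combine:
[1.1.1.1] true AND true AND true = true
[1.1.1.2] false OR false OR true = true
[1.1.1] exactly-one(true, true) = false
[1.1] NOT false = true
[1.2.1.2.1] exactly-one(true, true) = false
[1.2.1.2] NOT false = true
[1.2.1] false OR true = true
[1.2.2.1] exactly-one(false, true) = true
[1.2.2.2] exactly-one(false, true) = true
[1.2.2] exactly-one(true, true) = false
[1.2] true → false = false
[1] true AND false = false
[root] NOT false = true
Overall: true → granted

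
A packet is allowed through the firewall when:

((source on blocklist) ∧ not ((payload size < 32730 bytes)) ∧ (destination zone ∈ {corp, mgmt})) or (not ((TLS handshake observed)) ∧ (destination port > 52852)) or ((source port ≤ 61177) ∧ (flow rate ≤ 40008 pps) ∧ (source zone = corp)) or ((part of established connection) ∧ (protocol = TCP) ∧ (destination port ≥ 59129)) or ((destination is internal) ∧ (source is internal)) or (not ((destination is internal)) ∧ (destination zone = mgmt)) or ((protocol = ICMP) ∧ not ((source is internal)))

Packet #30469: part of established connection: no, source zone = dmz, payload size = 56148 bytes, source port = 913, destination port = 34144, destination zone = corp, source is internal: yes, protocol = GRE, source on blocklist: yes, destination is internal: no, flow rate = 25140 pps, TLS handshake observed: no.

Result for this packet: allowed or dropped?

Atomic conditions:
  source on blocklist: yes → true
  payload size < 32730 bytes: 56148 < 32730 is false
  destination zone ∈ {corp, mgmt}: corp is in the set → true
  TLS handshake observed: no → false
  destination port > 52852: 34144 > 52852 is false
  source port ≤ 61177: 913 ≤ 61177 is true
  flow rate ≤ 40008 pps: 25140 ≤ 40008 is true
  source zone = corp: dmz == corp is false
  part of established connection: no → false
  protocol = TCP: GRE == TCP is false
  destination port ≥ 59129: 34144 ≥ 59129 is false
  destination is internal: no → false
  source is internal: yes → true
  destination zone = mgmt: corp == mgmt is false
  protocol = ICMP: GRE == ICMP is false
Combine:
[1.2] NOT false = true
[1] true AND true AND true = true
[2.1] NOT false = true
[2] true AND false = false
[3] true AND true AND false = false
[4] false AND false AND false = false
[5] false AND true = false
[6.1] NOT false = true
[6] true AND false = false
[7.2] NOT true = false
[7] false AND false = false
[root] true OR false OR false OR false OR false OR false OR false = true
Overall: true → allowed

Allowed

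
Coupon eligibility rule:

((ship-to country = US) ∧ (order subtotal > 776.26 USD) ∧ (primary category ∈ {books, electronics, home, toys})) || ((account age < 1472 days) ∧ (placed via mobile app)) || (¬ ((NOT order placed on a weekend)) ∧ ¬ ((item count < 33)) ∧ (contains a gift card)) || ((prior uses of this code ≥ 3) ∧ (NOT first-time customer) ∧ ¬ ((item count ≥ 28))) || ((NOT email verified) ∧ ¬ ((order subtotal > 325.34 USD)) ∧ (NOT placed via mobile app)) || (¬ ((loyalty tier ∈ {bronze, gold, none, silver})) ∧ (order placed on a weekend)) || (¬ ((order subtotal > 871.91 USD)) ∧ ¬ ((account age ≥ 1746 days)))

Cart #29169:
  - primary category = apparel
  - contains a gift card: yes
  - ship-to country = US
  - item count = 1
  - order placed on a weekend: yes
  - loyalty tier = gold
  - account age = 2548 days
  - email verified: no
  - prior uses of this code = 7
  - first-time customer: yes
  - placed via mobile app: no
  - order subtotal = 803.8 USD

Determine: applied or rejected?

Rejected

Atomic conditions:
  ship-to country = US: US == US is true
  order subtotal > 776.26 USD: 803.8 > 776.26 is true
  primary category ∈ {books, electronics, home, toys}: apparel is not in the set → false
  account age < 1472 days: 2548 < 1472 is false
  placed via mobile app: no → false
  NOT order placed on a weekend: yes → false
  item count < 33: 1 < 33 is true
  contains a gift card: yes → true
  prior uses of this code ≥ 3: 7 ≥ 3 is true
  NOT first-time customer: yes → false
  item count ≥ 28: 1 ≥ 28 is false
  NOT email verified: no → true
  order subtotal > 325.34 USD: 803.8 > 325.34 is true
  NOT placed via mobile app: no → true
  loyalty tier ∈ {bronze, gold, none, silver}: gold is in the set → true
  order placed on a weekend: yes → true
  order subtotal > 871.91 USD: 803.8 > 871.91 is false
  account age ≥ 1746 days: 2548 ≥ 1746 is true
Combine:
[1] true AND true AND false = false
[2] false AND false = false
[3.1] NOT false = true
[3.2] NOT true = false
[3] true AND false AND true = false
[4.3] NOT false = true
[4] true AND false AND true = false
[5.2] NOT true = false
[5] true AND false AND true = false
[6.1] NOT true = false
[6] false AND true = false
[7.1] NOT false = true
[7.2] NOT true = false
[7] true AND false = false
[root] false OR false OR false OR false OR false OR false OR false = false
Overall: false → rejected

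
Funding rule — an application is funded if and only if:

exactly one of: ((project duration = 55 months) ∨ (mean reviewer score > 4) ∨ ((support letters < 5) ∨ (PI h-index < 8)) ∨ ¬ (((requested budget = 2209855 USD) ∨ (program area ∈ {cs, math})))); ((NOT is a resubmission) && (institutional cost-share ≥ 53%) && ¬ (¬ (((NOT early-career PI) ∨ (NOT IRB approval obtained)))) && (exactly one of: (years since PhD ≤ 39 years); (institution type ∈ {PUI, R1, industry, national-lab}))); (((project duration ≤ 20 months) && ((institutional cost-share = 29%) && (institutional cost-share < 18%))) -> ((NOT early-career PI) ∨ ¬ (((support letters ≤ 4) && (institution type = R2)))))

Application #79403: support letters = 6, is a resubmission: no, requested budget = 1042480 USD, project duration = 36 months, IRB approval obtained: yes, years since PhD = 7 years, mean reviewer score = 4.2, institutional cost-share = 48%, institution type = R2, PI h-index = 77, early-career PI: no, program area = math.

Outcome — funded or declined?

Atomic conditions:
  project duration = 55 months: 36 == 55 is false
  mean reviewer score > 4: 4.2 > 4 is true
  support letters < 5: 6 < 5 is false
  PI h-index < 8: 77 < 8 is false
  requested budget = 2209855 USD: 1042480 == 2209855 is false
  program area ∈ {cs, math}: math is in the set → true
  NOT is a resubmission: no → true
  institutional cost-share ≥ 53%: 48 ≥ 53 is false
  NOT early-career PI: no → true
  NOT IRB approval obtained: yes → false
  years since PhD ≤ 39 years: 7 ≤ 39 is true
  institution type ∈ {PUI, R1, industry, national-lab}: R2 is not in the set → false
  project duration ≤ 20 months: 36 ≤ 20 is false
  institutional cost-share = 29%: 48 == 29 is false
  institutional cost-share < 18%: 48 < 18 is false
  support letters ≤ 4: 6 ≤ 4 is false
  institution type = R2: R2 == R2 is true
Combine:
[1.3] false OR false = false
[1.4.1] false OR true = true
[1.4] NOT true = false
[1] false OR true OR false OR false = true
[2.3.1.1] true OR false = true
[2.3.1] NOT true = false
[2.3] NOT false = true
[2.4] exactly-one(true, false) = true
[2] true AND false AND true AND true = false
[3.1.2] false AND false = false
[3.1] false AND false = false
[3.2.2.1] false AND true = false
[3.2.2] NOT false = true
[3.2] true OR true = true
[3] false → true (antecedent false ⇒ implication holds) = true
[root] exactly-one(true, false, true) = false
Overall: false → declined

Declined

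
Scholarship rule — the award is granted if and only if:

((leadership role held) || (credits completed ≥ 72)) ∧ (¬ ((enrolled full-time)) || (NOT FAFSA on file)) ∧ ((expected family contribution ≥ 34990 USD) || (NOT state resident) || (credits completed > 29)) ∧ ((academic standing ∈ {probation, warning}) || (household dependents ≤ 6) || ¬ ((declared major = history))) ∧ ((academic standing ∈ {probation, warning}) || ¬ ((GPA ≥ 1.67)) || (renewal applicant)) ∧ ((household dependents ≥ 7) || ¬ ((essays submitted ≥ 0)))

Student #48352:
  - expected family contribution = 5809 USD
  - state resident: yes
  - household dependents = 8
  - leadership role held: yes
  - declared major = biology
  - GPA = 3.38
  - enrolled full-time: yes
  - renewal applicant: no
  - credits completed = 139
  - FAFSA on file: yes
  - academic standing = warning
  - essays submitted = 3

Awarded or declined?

Atomic conditions:
  leadership role held: yes → true
  credits completed ≥ 72: 139 ≥ 72 is true
  enrolled full-time: yes → true
  NOT FAFSA on file: yes → false
  expected family contribution ≥ 34990 USD: 5809 ≥ 34990 is false
  NOT state resident: yes → false
  credits completed > 29: 139 > 29 is true
  academic standing ∈ {probation, warning}: warning is in the set → true
  household dependents ≤ 6: 8 ≤ 6 is false
  declared major = history: biology == history is false
  GPA ≥ 1.67: 3.38 ≥ 1.67 is true
  renewal applicant: no → false
  household dependents ≥ 7: 8 ≥ 7 is true
  essays submitted ≥ 0: 3 ≥ 0 is true
Combine:
[1] true OR true = true
[2.1] NOT true = false
[2] false OR false = false
[3] false OR false OR true = true
[4.3] NOT false = true
[4] true OR false OR true = true
[5.2] NOT true = false
[5] true OR false OR false = true
[6.2] NOT true = false
[6] true OR false = true
[root] true AND false AND true AND true AND true AND true = false
Overall: false → declined

Declined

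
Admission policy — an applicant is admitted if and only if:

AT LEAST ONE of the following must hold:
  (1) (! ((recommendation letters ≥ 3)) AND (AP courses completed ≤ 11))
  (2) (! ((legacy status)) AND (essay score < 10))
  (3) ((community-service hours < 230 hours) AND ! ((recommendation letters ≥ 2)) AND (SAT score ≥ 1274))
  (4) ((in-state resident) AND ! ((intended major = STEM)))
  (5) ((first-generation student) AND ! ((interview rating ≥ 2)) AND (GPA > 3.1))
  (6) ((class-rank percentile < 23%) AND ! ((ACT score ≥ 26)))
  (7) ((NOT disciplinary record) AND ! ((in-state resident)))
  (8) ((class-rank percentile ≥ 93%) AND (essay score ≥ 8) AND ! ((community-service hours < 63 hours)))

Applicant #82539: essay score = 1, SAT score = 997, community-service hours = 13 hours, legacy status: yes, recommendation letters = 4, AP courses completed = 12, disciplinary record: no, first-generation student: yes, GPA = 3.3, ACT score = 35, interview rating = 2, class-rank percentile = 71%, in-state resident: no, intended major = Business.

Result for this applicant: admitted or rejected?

Admitted

Atomic conditions:
  recommendation letters ≥ 3: 4 ≥ 3 is true
  AP courses completed ≤ 11: 12 ≤ 11 is false
  legacy status: yes → true
  essay score < 10: 1 < 10 is true
  community-service hours < 230 hours: 13 < 230 is true
  recommendation letters ≥ 2: 4 ≥ 2 is true
  SAT score ≥ 1274: 997 ≥ 1274 is false
  in-state resident: no → false
  intended major = STEM: Business == STEM is false
  first-generation student: yes → true
  interview rating ≥ 2: 2 ≥ 2 is true
  GPA > 3.1: 3.3 > 3.1 is true
  class-rank percentile < 23%: 71 < 23 is false
  ACT score ≥ 26: 35 ≥ 26 is true
  NOT disciplinary record: no → true
  class-rank percentile ≥ 93%: 71 ≥ 93 is false
  essay score ≥ 8: 1 ≥ 8 is false
  community-service hours < 63 hours: 13 < 63 is true
Combine:
[1.1] NOT true = false
[1] false AND false = false
[2.1] NOT true = false
[2] false AND true = false
[3.2] NOT true = false
[3] true AND false AND false = false
[4.2] NOT false = true
[4] false AND true = false
[5.2] NOT true = false
[5] true AND false AND true = false
[6.2] NOT true = false
[6] false AND false = false
[7.2] NOT false = true
[7] true AND true = true
[8.3] NOT true = false
[8] false AND false AND false = false
[root] false OR false OR false OR false OR false OR false OR true OR false = true
Overall: true → admitted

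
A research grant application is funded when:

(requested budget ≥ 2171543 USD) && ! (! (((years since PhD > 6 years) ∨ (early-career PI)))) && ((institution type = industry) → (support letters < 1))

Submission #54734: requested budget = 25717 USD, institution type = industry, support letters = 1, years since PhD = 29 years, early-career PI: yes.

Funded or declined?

Declined

Atomic conditions:
  requested budget ≥ 2171543 USD: 25717 ≥ 2171543 is false
  years since PhD > 6 years: 29 > 6 is true
  early-career PI: yes → true
  institution type = industry: industry == industry is true
  support letters < 1: 1 < 1 is false
Combine:
[2.1.1] true OR true = true
[2.1] NOT true = false
[2] NOT false = true
[3] true → false = false
[root] false AND true AND false = false
Overall: false → declined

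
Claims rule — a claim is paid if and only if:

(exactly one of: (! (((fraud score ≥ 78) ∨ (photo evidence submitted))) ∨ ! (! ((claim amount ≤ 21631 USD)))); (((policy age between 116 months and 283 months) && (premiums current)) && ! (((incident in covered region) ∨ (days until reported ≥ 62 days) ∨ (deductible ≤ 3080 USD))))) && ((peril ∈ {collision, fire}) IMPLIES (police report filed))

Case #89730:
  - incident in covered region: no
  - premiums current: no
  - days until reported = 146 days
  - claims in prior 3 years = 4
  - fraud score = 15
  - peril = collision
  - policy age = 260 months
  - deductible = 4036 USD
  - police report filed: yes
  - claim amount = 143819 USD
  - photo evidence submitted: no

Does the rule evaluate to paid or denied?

Paid

Atomic conditions:
  fraud score ≥ 78: 15 ≥ 78 is false
  photo evidence submitted: no → false
  claim amount ≤ 21631 USD: 143819 ≤ 21631 is false
  policy age between 116 months and 283 months: 260 in [116, 283] is true
  premiums current: no → false
  incident in covered region: no → false
  days until reported ≥ 62 days: 146 ≥ 62 is true
  deductible ≤ 3080 USD: 4036 ≤ 3080 is false
  peril ∈ {collision, fire}: collision is in the set → true
  police report filed: yes → true
Combine:
[1.1.1.1] false OR false = false
[1.1.1] NOT false = true
[1.1.2.1] NOT false = true
[1.1.2] NOT true = false
[1.1] true OR false = true
[1.2.1] true AND false = false
[1.2.2.1] false OR true OR false = true
[1.2.2] NOT true = false
[1.2] false AND false = false
[1] exactly-one(true, false) = true
[2] true → true = true
[root] true AND true = true
Overall: true → paid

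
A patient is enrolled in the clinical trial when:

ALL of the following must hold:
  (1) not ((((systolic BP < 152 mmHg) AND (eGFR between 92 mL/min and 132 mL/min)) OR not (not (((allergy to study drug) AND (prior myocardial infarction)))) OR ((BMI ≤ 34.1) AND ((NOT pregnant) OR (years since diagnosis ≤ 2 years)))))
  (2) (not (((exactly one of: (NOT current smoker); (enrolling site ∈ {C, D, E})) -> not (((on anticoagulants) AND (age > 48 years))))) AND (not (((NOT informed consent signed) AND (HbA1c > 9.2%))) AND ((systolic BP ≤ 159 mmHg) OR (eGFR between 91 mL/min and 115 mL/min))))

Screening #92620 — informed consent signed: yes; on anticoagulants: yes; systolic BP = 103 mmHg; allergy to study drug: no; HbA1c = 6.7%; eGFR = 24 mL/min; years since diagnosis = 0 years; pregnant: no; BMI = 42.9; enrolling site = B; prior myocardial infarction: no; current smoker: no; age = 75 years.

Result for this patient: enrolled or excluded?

Atomic conditions:
  systolic BP < 152 mmHg: 103 < 152 is true
  eGFR between 92 mL/min and 132 mL/min: 24 in [92, 132] is false
  allergy to study drug: no → false
  prior myocardial infarction: no → false
  BMI ≤ 34.1: 42.9 ≤ 34.1 is false
  NOT pregnant: no → true
  years since diagnosis ≤ 2 years: 0 ≤ 2 is true
  NOT current smoker: no → true
  enrolling site ∈ {C, D, E}: B is not in the set → false
  on anticoagulants: yes → true
  age > 48 years: 75 > 48 is true
  NOT informed consent signed: yes → false
  HbA1c > 9.2%: 6.7 > 9.2 is false
  systolic BP ≤ 159 mmHg: 103 ≤ 159 is true
  eGFR between 91 mL/min and 115 mL/min: 24 in [91, 115] is false
Combine:
[1.1.1] true AND false = false
[1.1.2.1.1] false AND false = false
[1.1.2.1] NOT false = true
[1.1.2] NOT true = false
[1.1.3.2] true OR true = true
[1.1.3] false AND true = false
[1.1] false OR false OR false = false
[1] NOT false = true
[2.1.1.1] exactly-one(true, false) = true
[2.1.1.2.1] true AND true = true
[2.1.1.2] NOT true = false
[2.1.1] true → false = false
[2.1] NOT false = true
[2.2.1.1] false AND false = false
[2.2.1] NOT false = true
[2.2.2] true OR false = true
[2.2] true AND true = true
[2] true AND true = true
[root] true AND true = true
Overall: true → enrolled

Enrolled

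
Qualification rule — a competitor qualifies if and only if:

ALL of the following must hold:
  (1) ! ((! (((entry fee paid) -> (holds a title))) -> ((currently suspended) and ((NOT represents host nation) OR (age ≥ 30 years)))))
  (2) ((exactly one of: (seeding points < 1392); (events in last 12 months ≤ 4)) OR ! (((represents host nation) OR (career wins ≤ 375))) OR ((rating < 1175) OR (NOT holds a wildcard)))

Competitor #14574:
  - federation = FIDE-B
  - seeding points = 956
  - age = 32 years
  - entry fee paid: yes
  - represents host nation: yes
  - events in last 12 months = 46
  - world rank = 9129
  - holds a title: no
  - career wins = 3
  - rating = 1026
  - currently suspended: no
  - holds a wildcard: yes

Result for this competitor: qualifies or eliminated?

Qualifies

Atomic conditions:
  entry fee paid: yes → true
  holds a title: no → false
  currently suspended: no → false
  NOT represents host nation: yes → false
  age ≥ 30 years: 32 ≥ 30 is true
  seeding points < 1392: 956 < 1392 is true
  events in last 12 months ≤ 4: 46 ≤ 4 is false
  represents host nation: yes → true
  career wins ≤ 375: 3 ≤ 375 is true
  rating < 1175: 1026 < 1175 is true
  NOT holds a wildcard: yes → false
Combine:
[1.1.1.1] true → false = false
[1.1.1] NOT false = true
[1.1.2.2] false OR true = true
[1.1.2] false AND true = false
[1.1] true → false = false
[1] NOT false = true
[2.1] exactly-one(true, false) = true
[2.2.1] true OR true = true
[2.2] NOT true = false
[2.3] true OR false = true
[2] true OR false OR true = true
[root] true AND true = true
Overall: true → qualifies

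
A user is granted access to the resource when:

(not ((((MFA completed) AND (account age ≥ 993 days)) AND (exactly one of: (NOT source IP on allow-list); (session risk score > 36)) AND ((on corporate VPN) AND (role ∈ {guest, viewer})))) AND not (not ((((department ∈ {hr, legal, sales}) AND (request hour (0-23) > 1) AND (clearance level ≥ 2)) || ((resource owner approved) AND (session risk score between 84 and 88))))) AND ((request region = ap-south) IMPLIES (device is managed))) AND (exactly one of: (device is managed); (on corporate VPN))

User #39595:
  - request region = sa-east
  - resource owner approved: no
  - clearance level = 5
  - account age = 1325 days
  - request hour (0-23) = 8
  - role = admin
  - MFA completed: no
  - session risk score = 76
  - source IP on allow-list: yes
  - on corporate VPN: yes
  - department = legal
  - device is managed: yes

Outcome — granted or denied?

Denied

Atomic conditions:
  MFA completed: no → false
  account age ≥ 993 days: 1325 ≥ 993 is true
  NOT source IP on allow-list: yes → false
  session risk score > 36: 76 > 36 is true
  on corporate VPN: yes → true
  role ∈ {guest, viewer}: admin is not in the set → false
  department ∈ {hr, legal, sales}: legal is in the set → true
  request hour (0-23) > 1: 8 > 1 is true
  clearance level ≥ 2: 5 ≥ 2 is true
  resource owner approved: no → false
  session risk score between 84 and 88: 76 in [84, 88] is false
  request region = ap-south: sa-east == ap-south is false
  device is managed: yes → true
Combine:
[1.1.1.1] false AND true = false
[1.1.1.2] exactly-one(false, true) = true
[1.1.1.3] true AND false = false
[1.1.1] false AND true AND false = false
[1.1] NOT false = true
[1.2.1.1.1] true AND true AND true = true
[1.2.1.1.2] false AND false = false
[1.2.1.1] true OR false = true
[1.2.1] NOT true = false
[1.2] NOT false = true
[1.3] false → true (antecedent false ⇒ implication holds) = true
[1] true AND true AND true = true
[2] exactly-one(true, true) = false
[root] true AND false = false
Overall: false → denied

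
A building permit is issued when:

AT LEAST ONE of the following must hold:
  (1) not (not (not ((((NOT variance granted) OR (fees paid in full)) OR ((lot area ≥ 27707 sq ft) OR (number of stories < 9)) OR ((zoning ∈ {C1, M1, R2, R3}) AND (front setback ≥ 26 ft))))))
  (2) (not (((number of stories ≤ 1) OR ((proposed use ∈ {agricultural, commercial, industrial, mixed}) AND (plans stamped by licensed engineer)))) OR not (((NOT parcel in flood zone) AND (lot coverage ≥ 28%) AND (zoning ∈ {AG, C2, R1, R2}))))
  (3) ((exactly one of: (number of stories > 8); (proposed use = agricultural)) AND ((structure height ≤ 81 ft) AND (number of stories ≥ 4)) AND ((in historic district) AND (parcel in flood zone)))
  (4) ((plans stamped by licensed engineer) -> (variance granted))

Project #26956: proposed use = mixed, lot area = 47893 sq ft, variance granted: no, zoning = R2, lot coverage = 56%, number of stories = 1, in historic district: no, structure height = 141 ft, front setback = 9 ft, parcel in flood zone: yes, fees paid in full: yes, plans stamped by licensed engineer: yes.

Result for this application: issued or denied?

Issued

Atomic conditions:
  NOT variance granted: no → true
  fees paid in full: yes → true
  lot area ≥ 27707 sq ft: 47893 ≥ 27707 is true
  number of stories < 9: 1 < 9 is true
  zoning ∈ {C1, M1, R2, R3}: R2 is in the set → true
  front setback ≥ 26 ft: 9 ≥ 26 is false
  number of stories ≤ 1: 1 ≤ 1 is true
  proposed use ∈ {agricultural, commercial, industrial, mixed}: mixed is in the set → true
  plans stamped by licensed engineer: yes → true
  NOT parcel in flood zone: yes → false
  lot coverage ≥ 28%: 56 ≥ 28 is true
  zoning ∈ {AG, C2, R1, R2}: R2 is in the set → true
  number of stories > 8: 1 > 8 is false
  proposed use = agricultural: mixed == agricultural is false
  structure height ≤ 81 ft: 141 ≤ 81 is false
  number of stories ≥ 4: 1 ≥ 4 is false
  in historic district: no → false
  parcel in flood zone: yes → true
  variance granted: no → false
Combine:
[1.1.1.1.1] true OR true = true
[1.1.1.1.2] true OR true = true
[1.1.1.1.3] true AND false = false
[1.1.1.1] true OR true OR false = true
[1.1.1] NOT true = false
[1.1] NOT false = true
[1] NOT true = false
[2.1.1.2] true AND true = true
[2.1.1] true OR true = true
[2.1] NOT true = false
[2.2.1] false AND true AND true = false
[2.2] NOT false = true
[2] false OR true = true
[3.1] exactly-one(false, false) = false
[3.2] false AND false = false
[3.3] false AND true = false
[3] false AND false AND false = false
[4] true → false = false
[root] false OR true OR false OR false = true
Overall: true → issued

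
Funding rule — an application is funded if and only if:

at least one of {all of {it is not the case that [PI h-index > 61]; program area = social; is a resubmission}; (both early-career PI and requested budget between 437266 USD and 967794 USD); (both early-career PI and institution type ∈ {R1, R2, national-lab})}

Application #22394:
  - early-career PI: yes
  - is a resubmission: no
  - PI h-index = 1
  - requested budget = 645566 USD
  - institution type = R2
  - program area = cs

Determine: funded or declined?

Atomic conditions:
  PI h-index > 61: 1 > 61 is false
  program area = social: cs == social is false
  is a resubmission: no → false
  early-career PI: yes → true
  requested budget between 437266 USD and 967794 USD: 645566 in [437266, 967794] is true
  institution type ∈ {R1, R2, national-lab}: R2 is in the set → true
Combine:
[1.1] NOT false = true
[1] true AND false AND false = false
[2] true AND true = true
[3] true AND true = true
[root] false OR true OR true = true
Overall: true → funded

Funded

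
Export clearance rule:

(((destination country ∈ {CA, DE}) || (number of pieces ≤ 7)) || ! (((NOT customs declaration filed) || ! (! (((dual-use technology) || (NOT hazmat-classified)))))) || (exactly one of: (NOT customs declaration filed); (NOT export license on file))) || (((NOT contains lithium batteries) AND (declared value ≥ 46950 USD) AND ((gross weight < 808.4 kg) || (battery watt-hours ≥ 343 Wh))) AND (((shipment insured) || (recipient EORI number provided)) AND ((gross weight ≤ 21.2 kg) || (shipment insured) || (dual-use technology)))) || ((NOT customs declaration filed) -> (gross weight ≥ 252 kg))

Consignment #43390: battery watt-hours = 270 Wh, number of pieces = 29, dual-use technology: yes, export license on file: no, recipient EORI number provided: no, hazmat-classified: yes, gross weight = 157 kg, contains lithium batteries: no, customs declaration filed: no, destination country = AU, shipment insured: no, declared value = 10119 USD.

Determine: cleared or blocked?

Atomic conditions:
  destination country ∈ {CA, DE}: AU is not in the set → false
  number of pieces ≤ 7: 29 ≤ 7 is false
  NOT customs declaration filed: no → true
  dual-use technology: yes → true
  NOT hazmat-classified: yes → false
  NOT export license on file: no → true
  NOT contains lithium batteries: no → true
  declared value ≥ 46950 USD: 10119 ≥ 46950 is false
  gross weight < 808.4 kg: 157 < 808.4 is true
  battery watt-hours ≥ 343 Wh: 270 ≥ 343 is false
  shipment insured: no → false
  recipient EORI number provided: no → false
  gross weight ≤ 21.2 kg: 157 ≤ 21.2 is false
  gross weight ≥ 252 kg: 157 ≥ 252 is false
Combine:
[1.1] false OR false = false
[1.2.1.2.1.1] true OR false = true
[1.2.1.2.1] NOT true = false
[1.2.1.2] NOT false = true
[1.2.1] true OR true = true
[1.2] NOT true = false
[1.3] exactly-one(true, true) = false
[1] false OR false OR false = false
[2.1.3] true OR false = true
[2.1] true AND false AND true = false
[2.2.1] false OR false = false
[2.2.2] false OR false OR true = true
[2.2] false AND true = false
[2] false AND false = false
[3] true → false = false
[root] false OR false OR false = false
Overall: false → blocked

Blocked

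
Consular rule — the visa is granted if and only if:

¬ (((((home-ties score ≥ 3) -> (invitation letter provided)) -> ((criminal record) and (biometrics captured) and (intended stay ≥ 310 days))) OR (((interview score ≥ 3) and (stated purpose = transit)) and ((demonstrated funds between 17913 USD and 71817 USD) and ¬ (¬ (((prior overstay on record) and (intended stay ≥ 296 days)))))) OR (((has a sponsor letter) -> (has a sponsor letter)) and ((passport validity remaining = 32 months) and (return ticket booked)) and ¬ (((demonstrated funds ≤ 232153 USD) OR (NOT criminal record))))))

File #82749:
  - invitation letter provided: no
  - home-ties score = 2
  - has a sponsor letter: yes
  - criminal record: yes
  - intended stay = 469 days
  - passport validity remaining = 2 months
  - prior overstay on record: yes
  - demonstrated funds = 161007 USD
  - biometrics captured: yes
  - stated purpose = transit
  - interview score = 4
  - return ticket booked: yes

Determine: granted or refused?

Atomic conditions:
  home-ties score ≥ 3: 2 ≥ 3 is false
  invitation letter provided: no → false
  criminal record: yes → true
  biometrics captured: yes → true
  intended stay ≥ 310 days: 469 ≥ 310 is true
  interview score ≥ 3: 4 ≥ 3 is true
  stated purpose = transit: transit == transit is true
  demonstrated funds between 17913 USD and 71817 USD: 161007 in [17913, 71817] is false
  prior overstay on record: yes → true
  intended stay ≥ 296 days: 469 ≥ 296 is true
  has a sponsor letter: yes → true
  passport validity remaining = 32 months: 2 == 32 is false
  return ticket booked: yes → true
  demonstrated funds ≤ 232153 USD: 161007 ≤ 232153 is true
  NOT criminal record: yes → false
Combine:
[1.1.1] false → false (antecedent false ⇒ implication holds) = true
[1.1.2] true AND true AND true = true
[1.1] true → true = true
[1.2.1] true AND true = true
[1.2.2.2.1.1] true AND true = true
[1.2.2.2.1] NOT true = false
[1.2.2.2] NOT false = true
[1.2.2] false AND true = false
[1.2] true AND false = false
[1.3.1] true → true = true
[1.3.2] false AND true = false
[1.3.3.1] true OR false = true
[1.3.3] NOT true = false
[1.3] true AND false AND false = false
[1] true OR false OR false = true
[root] NOT true = false
Overall: false → refused

Refused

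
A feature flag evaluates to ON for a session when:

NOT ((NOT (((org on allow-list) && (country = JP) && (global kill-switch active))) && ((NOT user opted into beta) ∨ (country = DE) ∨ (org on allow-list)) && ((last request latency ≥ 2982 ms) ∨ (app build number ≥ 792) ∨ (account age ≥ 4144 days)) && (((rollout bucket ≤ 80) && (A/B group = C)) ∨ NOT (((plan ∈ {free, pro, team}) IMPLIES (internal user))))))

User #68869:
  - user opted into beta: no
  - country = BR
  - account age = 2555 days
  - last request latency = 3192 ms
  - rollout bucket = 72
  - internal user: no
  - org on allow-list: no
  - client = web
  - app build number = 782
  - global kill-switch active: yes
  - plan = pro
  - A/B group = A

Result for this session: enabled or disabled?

Disabled

Atomic conditions:
  org on allow-list: no → false
  country = JP: BR == JP is false
  global kill-switch active: yes → true
  NOT user opted into beta: no → true
  country = DE: BR == DE is false
  last request latency ≥ 2982 ms: 3192 ≥ 2982 is true
  app build number ≥ 792: 782 ≥ 792 is false
  account age ≥ 4144 days: 2555 ≥ 4144 is false
  rollout bucket ≤ 80: 72 ≤ 80 is true
  A/B group = C: A == C is false
  plan ∈ {free, pro, team}: pro is in the set → true
  internal user: no → false
Combine:
[1.1.1] false AND false AND true = false
[1.1] NOT false = true
[1.2] true OR false OR false = true
[1.3] true OR false OR false = true
[1.4.1] true AND false = false
[1.4.2.1] true → false = false
[1.4.2] NOT false = true
[1.4] false OR true = true
[1] true AND true AND true AND true = true
[root] NOT true = false
Overall: false → disabled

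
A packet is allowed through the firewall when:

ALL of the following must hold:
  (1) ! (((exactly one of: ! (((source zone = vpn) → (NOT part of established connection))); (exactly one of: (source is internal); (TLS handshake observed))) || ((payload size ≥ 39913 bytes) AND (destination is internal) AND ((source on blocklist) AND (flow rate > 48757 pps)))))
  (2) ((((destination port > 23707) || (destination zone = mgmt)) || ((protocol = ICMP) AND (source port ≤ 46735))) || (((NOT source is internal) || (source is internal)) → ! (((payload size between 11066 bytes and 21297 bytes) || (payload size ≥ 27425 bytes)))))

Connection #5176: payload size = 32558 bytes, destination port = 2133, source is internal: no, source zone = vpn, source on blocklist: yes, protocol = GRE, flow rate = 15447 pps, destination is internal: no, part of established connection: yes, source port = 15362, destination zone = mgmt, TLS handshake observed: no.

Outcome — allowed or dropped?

Atomic conditions:
  source zone = vpn: vpn == vpn is true
  NOT part of established connection: yes → false
  source is internal: no → false
  TLS handshake observed: no → false
  payload size ≥ 39913 bytes: 32558 ≥ 39913 is false
  destination is internal: no → false
  source on blocklist: yes → true
  flow rate > 48757 pps: 15447 > 48757 is false
  destination port > 23707: 2133 > 23707 is false
  destination zone = mgmt: mgmt == mgmt is true
  protocol = ICMP: GRE == ICMP is false
  source port ≤ 46735: 15362 ≤ 46735 is true
  NOT source is internal: no → true
  payload size between 11066 bytes and 21297 bytes: 32558 in [11066, 21297] is false
  payload size ≥ 27425 bytes: 32558 ≥ 27425 is true
Combine:
[1.1.1.1.1] true → false = false
[1.1.1.1] NOT false = true
[1.1.1.2] exactly-one(false, false) = false
[1.1.1] exactly-one(true, false) = true
[1.1.2.3] true AND false = false
[1.1.2] false AND false AND false = false
[1.1] true OR false = true
[1] NOT true = false
[2.1.1] false OR true = true
[2.1.2] false AND true = false
[2.1] true OR false = true
[2.2.1] true OR false = true
[2.2.2.1] false OR true = true
[2.2.2] NOT true = false
[2.2] true → false = false
[2] true OR false = true
[root] false AND true = false
Overall: false → dropped

Dropped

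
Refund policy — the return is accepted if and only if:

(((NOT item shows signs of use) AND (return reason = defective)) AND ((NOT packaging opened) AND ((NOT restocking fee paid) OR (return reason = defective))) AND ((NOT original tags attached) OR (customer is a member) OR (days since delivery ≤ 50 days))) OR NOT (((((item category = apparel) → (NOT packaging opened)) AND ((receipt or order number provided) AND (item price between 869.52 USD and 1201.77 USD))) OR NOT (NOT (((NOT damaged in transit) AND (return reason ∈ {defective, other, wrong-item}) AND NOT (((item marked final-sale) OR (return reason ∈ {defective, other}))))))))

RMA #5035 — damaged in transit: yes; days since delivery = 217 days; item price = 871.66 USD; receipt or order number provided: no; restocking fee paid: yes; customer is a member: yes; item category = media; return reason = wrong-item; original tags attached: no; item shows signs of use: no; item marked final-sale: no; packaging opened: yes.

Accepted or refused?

Accepted

Atomic conditions:
  NOT item shows signs of use: no → true
  return reason = defective: wrong-item == defective is false
  NOT packaging opened: yes → false
  NOT restocking fee paid: yes → false
  NOT original tags attached: no → true
  customer is a member: yes → true
  days since delivery ≤ 50 days: 217 ≤ 50 is false
  item category = apparel: media == apparel is false
  receipt or order number provided: no → false
  item price between 869.52 USD and 1201.77 USD: 871.66 in [869.52, 1201.77] is true
  NOT damaged in transit: yes → false
  return reason ∈ {defective, other, wrong-item}: wrong-item is in the set → true
  item marked final-sale: no → false
  return reason ∈ {defective, other}: wrong-item is not in the set → false
Combine:
[1.1] true AND false = false
[1.2.2] false OR false = false
[1.2] false AND false = false
[1.3] true OR true OR false = true
[1] false AND false AND true = false
[2.1.1.1] false → false (antecedent false ⇒ implication holds) = true
[2.1.1.2] false AND true = false
[2.1.1] true AND false = false
[2.1.2.1.1.3.1] false OR false = false
[2.1.2.1.1.3] NOT false = true
[2.1.2.1.1] false AND true AND true = false
[2.1.2.1] NOT false = true
[2.1.2] NOT true = false
[2.1] false OR false = false
[2] NOT false = true
[root] false OR true = true
Overall: true → accepted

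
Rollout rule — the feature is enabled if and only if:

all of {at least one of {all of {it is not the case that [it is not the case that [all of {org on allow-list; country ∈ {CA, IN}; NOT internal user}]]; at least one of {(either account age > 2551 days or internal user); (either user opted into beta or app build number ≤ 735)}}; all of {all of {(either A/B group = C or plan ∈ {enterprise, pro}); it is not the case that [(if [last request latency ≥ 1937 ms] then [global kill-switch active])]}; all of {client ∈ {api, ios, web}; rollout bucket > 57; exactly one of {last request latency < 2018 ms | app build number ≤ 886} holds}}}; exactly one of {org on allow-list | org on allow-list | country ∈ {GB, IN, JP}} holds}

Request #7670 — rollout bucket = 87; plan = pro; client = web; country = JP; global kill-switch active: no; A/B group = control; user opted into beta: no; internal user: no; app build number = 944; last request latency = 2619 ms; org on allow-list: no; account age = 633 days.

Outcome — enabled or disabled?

Atomic conditions:
  org on allow-list: no → false
  country ∈ {CA, IN}: JP is not in the set → false
  NOT internal user: no → true
  account age > 2551 days: 633 > 2551 is false
  internal user: no → false
  user opted into beta: no → false
  app build number ≤ 735: 944 ≤ 735 is false
  A/B group = C: control == C is false
  plan ∈ {enterprise, pro}: pro is in the set → true
  last request latency ≥ 1937 ms: 2619 ≥ 1937 is true
  global kill-switch active: no → false
  client ∈ {api, ios, web}: web is in the set → true
  rollout bucket > 57: 87 > 57 is true
  last request latency < 2018 ms: 2619 < 2018 is false
  app build number ≤ 886: 944 ≤ 886 is false
  country ∈ {GB, IN, JP}: JP is in the set → true
Combine:
[1.1.1.1.1] false AND false AND true = false
[1.1.1.1] NOT false = true
[1.1.1] NOT true = false
[1.1.2.1] false OR false = false
[1.1.2.2] false OR false = false
[1.1.2] false OR false = false
[1.1] false AND false = false
[1.2.1.1] false OR true = true
[1.2.1.2.1] true → false = false
[1.2.1.2] NOT false = true
[1.2.1] true AND true = true
[1.2.2.3] exactly-one(false, false) = false
[1.2.2] true AND true AND false = false
[1.2] true AND false = false
[1] false OR false = false
[2] exactly-one(false, false, true) = true
[root] false AND true = false
Overall: false → disabled

Disabled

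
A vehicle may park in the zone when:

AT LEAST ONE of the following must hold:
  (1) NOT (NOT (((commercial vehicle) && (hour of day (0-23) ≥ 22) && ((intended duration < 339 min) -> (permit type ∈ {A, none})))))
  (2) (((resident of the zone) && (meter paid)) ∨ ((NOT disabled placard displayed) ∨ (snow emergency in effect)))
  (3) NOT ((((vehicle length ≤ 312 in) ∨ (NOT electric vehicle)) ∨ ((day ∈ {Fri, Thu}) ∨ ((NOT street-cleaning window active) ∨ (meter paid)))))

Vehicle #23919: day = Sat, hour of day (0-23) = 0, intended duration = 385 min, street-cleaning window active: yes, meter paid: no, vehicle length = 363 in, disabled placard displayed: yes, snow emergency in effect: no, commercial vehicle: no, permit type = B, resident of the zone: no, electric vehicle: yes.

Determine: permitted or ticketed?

Atomic conditions:
  commercial vehicle: no → false
  hour of day (0-23) ≥ 22: 0 ≥ 22 is false
  intended duration < 339 min: 385 < 339 is false
  permit type ∈ {A, none}: B is not in the set → false
  resident of the zone: no → false
  meter paid: no → false
  NOT disabled placard displayed: yes → false
  snow emergency in effect: no → false
  vehicle length ≤ 312 in: 363 ≤ 312 is false
  NOT electric vehicle: yes → false
  day ∈ {Fri, Thu}: Sat is not in the set → false
  NOT street-cleaning window active: yes → false
Combine:
[1.1.1.3] false → false (antecedent false ⇒ implication holds) = true
[1.1.1] false AND false AND true = false
[1.1] NOT false = true
[1] NOT true = false
[2.1] false AND false = false
[2.2] false OR false = false
[2] false OR false = false
[3.1.1] false OR false = false
[3.1.2.2] false OR false = false
[3.1.2] false OR false = false
[3.1] false OR false = false
[3] NOT false = true
[root] false OR false OR true = true
Overall: true → permitted

Permitted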